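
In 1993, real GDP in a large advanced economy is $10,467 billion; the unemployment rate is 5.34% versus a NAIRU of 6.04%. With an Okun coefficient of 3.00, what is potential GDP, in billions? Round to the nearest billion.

$10,252 billion

Unemployment gap = 5.34 - 6.04 = -0.7 points, so output gap = -3 × (-0.7) = 2.1%.
Since Y = Y* × (1 + gap/100), Y* = 10467/1.021 ≈ 10252 billion.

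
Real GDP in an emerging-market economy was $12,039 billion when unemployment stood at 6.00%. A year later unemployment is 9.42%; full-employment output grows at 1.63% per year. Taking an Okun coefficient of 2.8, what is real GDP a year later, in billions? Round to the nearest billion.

$11,082 billion

Δu = 9.42 - 6 = 3.42 points.
Okun's law (growth form): g_Y = g_Y* - β × Δu = 1.63 - 2.8 × (3.42) = 1.63 - 9.576 = -7.946%.
Real GDP in the next year = 12039 × (1 - 7.946/100) = 12039 × 0.92054 ≈ 11082 billion.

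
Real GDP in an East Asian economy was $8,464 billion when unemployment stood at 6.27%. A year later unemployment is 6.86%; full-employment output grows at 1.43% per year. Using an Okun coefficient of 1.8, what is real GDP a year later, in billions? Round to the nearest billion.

$8,495 billion

Δu = 6.86 - 6.27 = 0.59 points.
Okun's law (growth form): g_Y = g_Y* - β × Δu = 1.43 - 1.8 × (0.59) = 1.43 - 1.062 = 0.368%.
Real GDP in the next year = 8464 × (1 + 0.368/100) = 8464 × 1.00368 ≈ 8495 billion.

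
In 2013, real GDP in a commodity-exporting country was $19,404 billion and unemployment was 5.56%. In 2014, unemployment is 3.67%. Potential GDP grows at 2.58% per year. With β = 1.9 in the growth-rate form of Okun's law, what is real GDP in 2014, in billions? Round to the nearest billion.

Δu = 3.67 - 5.56 = -1.89 points.
Okun's law (growth form): g_Y = g_Y* - β × Δu = 2.58 - 1.9 × (-1.89) = 2.58 + 3.591 = 6.171%.
Real GDP in the next year = 19404 × (1 + 6.171/100) = 19404 × 1.06171 ≈ 20601 billion.

$20,601 billion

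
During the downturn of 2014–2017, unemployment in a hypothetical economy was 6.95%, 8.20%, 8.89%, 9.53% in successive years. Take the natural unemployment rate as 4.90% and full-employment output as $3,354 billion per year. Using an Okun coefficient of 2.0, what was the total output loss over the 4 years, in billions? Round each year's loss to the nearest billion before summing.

$938 billion

Year 2014: gap = -2.0 × (6.95 - 4.9) = -4.1%, loss ≈ 3354 × 4.1/100 ≈ 138.
Year 2015: gap = -2.0 × (8.2 - 4.9) = -6.6%, loss ≈ 3354 × 6.6/100 ≈ 221.
Year 2016: gap = -2.0 × (8.89 - 4.9) = -7.98%, loss ≈ 3354 × 7.98/100 ≈ 268.
Year 2017: gap = -2.0 × (9.53 - 4.9) = -9.26%, loss ≈ 3354 × 9.26/100 ≈ 311.
Total lost output = 138 + 221 + 268 + 311 = 938 billion.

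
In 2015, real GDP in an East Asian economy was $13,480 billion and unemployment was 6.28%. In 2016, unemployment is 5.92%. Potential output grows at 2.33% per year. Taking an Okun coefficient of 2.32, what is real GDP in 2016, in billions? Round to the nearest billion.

Δu = 5.92 - 6.28 = -0.36 points.
Okun's law (growth form): g_Y = g_Y* - β × Δu = 2.33 - 2.32 × (-0.36) = 2.33 + 0.8352 = 3.1652%.
Real GDP in the next year = 13480 × (1 + 3.1652/100) = 13480 × 1.031652 ≈ 13907 billion.

$13,907 billion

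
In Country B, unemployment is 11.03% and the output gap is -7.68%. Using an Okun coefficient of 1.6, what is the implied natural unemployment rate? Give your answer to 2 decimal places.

6.23%

From Okun's law, u - u* = -(output gap)/β = -(-7.68)/1.6 = 4.8 points.
So u* = 11.03 - 4.8 = 6.23%.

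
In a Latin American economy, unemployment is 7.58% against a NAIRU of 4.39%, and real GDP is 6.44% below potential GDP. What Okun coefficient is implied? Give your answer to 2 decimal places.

β ≈ 2.02

Okun's law: output gap = -β × (u - u*).
-6.44 = -β × (7.58 - 4.39) = -β × 3.19, so β = 6.44/3.19 = 2.02.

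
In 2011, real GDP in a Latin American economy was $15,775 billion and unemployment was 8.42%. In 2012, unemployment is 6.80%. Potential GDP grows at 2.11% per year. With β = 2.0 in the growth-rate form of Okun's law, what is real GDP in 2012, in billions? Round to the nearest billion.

Δu = 6.8 - 8.42 = -1.62 points.
Okun's law (growth form): g_Y = g_Y* - β × Δu = 2.11 - 2.0 × (-1.62) = 2.11 + 3.24 = 5.35%.
Real GDP in the next year = 15775 × (1 + 5.35/100) = 15775 × 1.0535 ≈ 16619 billion.

$16,619 billion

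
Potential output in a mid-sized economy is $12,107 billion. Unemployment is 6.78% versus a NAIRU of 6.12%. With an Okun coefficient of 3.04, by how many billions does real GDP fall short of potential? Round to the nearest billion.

$243 billion

Output gap = -3.04 × (6.78 - 6.12) = -3.04 × 0.66 = -2.0064%.
Actual GDP ≈ 12107 × 0.979936 ≈ 11864 billion, so the shortfall is 12107 - 11864 = 243 billion.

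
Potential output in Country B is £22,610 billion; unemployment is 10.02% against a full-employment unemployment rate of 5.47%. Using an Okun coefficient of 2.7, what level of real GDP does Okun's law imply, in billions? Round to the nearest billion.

£19,832 billion

Unemployment gap = 10.02 - 5.47 = 4.55 points, so the output gap is -2.7 × 4.55 = -12.285%.
Actual GDP = 22610 × (1 - 12.285/100) = 22610 × 0.87715 ≈ 19832 billion.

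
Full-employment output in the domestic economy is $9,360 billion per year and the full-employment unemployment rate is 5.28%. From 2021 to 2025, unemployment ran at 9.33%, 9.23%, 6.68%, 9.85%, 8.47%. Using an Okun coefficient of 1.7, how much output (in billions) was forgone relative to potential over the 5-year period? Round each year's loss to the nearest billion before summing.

Year 2021: gap = -1.7 × (9.33 - 5.28) = -6.885%, loss ≈ 9360 × 6.885/100 ≈ 644.
Year 2022: gap = -1.7 × (9.23 - 5.28) = -6.715%, loss ≈ 9360 × 6.715/100 ≈ 629.
Year 2023: gap = -1.7 × (6.68 - 5.28) = -2.38%, loss ≈ 9360 × 2.38/100 ≈ 223.
Year 2024: gap = -1.7 × (9.85 - 5.28) = -7.769%, loss ≈ 9360 × 7.769/100 ≈ 727.
Year 2025: gap = -1.7 × (8.47 - 5.28) = -5.423%, loss ≈ 9360 × 5.423/100 ≈ 508.
Total lost output = 644 + 629 + 223 + 727 + 508 = 2731 billion.

$2,731 billion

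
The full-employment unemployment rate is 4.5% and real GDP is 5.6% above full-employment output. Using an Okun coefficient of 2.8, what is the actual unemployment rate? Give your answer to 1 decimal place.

2.5%

From Okun's law, u - u* = -(output gap)/β = -(5.6)/2.8 = -2 points.
So u = 4.5 - 2 = 2.5%.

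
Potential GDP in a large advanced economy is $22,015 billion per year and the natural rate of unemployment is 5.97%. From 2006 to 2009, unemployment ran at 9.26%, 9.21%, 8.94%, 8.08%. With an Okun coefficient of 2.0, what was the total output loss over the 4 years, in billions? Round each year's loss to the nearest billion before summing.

Year 2006: gap = -2.0 × (9.26 - 5.97) = -6.58%, loss ≈ 22015 × 6.58/100 ≈ 1449.
Year 2007: gap = -2.0 × (9.21 - 5.97) = -6.48%, loss ≈ 22015 × 6.48/100 ≈ 1427.
Year 2008: gap = -2.0 × (8.94 - 5.97) = -5.94%, loss ≈ 22015 × 5.94/100 ≈ 1308.
Year 2009: gap = -2.0 × (8.08 - 5.97) = -4.22%, loss ≈ 22015 × 4.22/100 ≈ 929.
Total lost output = 1449 + 1427 + 1308 + 929 = 5113 billion.

$5,113 billion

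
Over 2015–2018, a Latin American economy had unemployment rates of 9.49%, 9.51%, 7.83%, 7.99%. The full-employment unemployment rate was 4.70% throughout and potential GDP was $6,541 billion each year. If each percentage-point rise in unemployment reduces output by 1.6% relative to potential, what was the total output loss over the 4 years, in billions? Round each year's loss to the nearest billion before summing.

$1,676 billion

Year 2015: gap = -1.6 × (9.49 - 4.7) = -7.664%, loss ≈ 6541 × 7.664/100 ≈ 501.
Year 2016: gap = -1.6 × (9.51 - 4.7) = -7.696%, loss ≈ 6541 × 7.696/100 ≈ 503.
Year 2017: gap = -1.6 × (7.83 - 4.7) = -5.008%, loss ≈ 6541 × 5.008/100 ≈ 328.
Year 2018: gap = -1.6 × (7.99 - 4.7) = -5.264%, loss ≈ 6541 × 5.264/100 ≈ 344.
Total lost output = 501 + 503 + 328 + 344 = 1676 billion.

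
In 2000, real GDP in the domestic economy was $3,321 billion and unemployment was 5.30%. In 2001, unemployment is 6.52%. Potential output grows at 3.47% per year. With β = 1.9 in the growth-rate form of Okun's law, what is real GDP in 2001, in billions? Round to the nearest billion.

$3,359 billion

Δu = 6.52 - 5.3 = 1.22 points.
Okun's law (growth form): g_Y = g_Y* - β × Δu = 3.47 - 1.9 × (1.22) = 3.47 - 2.318 = 1.152%.
Real GDP in the next year = 3321 × (1 + 1.152/100) = 3321 × 1.01152 ≈ 3359 billion.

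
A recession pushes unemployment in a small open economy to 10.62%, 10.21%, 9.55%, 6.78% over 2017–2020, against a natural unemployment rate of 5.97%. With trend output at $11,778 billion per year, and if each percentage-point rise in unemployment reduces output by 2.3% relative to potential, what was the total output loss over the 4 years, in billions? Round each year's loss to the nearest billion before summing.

$3,598 billion

Year 2017: gap = -2.3 × (10.62 - 5.97) = -10.695%, loss ≈ 11778 × 10.695/100 ≈ 1260.
Year 2018: gap = -2.3 × (10.21 - 5.97) = -9.752%, loss ≈ 11778 × 9.752/100 ≈ 1149.
Year 2019: gap = -2.3 × (9.55 - 5.97) = -8.234%, loss ≈ 11778 × 8.234/100 ≈ 970.
Year 2020: gap = -2.3 × (6.78 - 5.97) = -1.863%, loss ≈ 11778 × 1.863/100 ≈ 219.
Total lost output = 1260 + 1149 + 970 + 219 = 3598 billion.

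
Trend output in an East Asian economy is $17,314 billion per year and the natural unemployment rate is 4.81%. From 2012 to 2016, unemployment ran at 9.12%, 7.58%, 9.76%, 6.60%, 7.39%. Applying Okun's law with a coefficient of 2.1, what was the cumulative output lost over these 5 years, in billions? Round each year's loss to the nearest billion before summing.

Year 2012: gap = -2.1 × (9.12 - 4.81) = -9.051%, loss ≈ 17314 × 9.051/100 ≈ 1567.
Year 2013: gap = -2.1 × (7.58 - 4.81) = -5.817%, loss ≈ 17314 × 5.817/100 ≈ 1007.
Year 2014: gap = -2.1 × (9.76 - 4.81) = -10.395%, loss ≈ 17314 × 10.395/100 ≈ 1800.
Year 2015: gap = -2.1 × (6.6 - 4.81) = -3.759%, loss ≈ 17314 × 3.759/100 ≈ 651.
Year 2016: gap = -2.1 × (7.39 - 4.81) = -5.418%, loss ≈ 17314 × 5.418/100 ≈ 938.
Total lost output = 1567 + 1007 + 1800 + 651 + 938 = 5963 billion.

$5,963 billion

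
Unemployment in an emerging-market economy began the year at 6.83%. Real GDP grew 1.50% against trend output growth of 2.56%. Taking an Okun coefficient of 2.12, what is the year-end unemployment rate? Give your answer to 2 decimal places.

Growth-rate Okun's law: g_Y = g_Y* - β × Δu, so Δu = (g_Y* - g_Y)/β.
Δu = (2.56 - 1.5)/2.12 = 1.06/2.12 = 0.50 percentage points.
Year-end unemployment = 6.83 + 0.5 = 7.33%.

7.33%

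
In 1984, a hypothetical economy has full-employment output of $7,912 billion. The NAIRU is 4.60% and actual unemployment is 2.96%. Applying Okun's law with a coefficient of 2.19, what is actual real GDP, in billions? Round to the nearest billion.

Unemployment gap = 2.96 - 4.6 = -1.64 points, so the output gap is -2.19 × (-1.64) = 3.5916%.
Actual GDP = 7912 × (1 + 3.5916/100) = 7912 × 1.035916 ≈ 8196 billion.

$8,196 billion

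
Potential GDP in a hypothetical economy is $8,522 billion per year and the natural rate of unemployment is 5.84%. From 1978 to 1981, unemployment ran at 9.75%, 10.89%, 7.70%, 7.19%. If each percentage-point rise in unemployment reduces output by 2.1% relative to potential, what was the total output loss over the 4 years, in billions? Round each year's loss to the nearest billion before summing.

$2,179 billion

Year 1978: gap = -2.1 × (9.75 - 5.84) = -8.211%, loss ≈ 8522 × 8.211/100 ≈ 700.
Year 1979: gap = -2.1 × (10.89 - 5.84) = -10.605%, loss ≈ 8522 × 10.605/100 ≈ 904.
Year 1980: gap = -2.1 × (7.7 - 5.84) = -3.906%, loss ≈ 8522 × 3.906/100 ≈ 333.
Year 1981: gap = -2.1 × (7.19 - 5.84) = -2.835%, loss ≈ 8522 × 2.835/100 ≈ 242.
Total lost output = 700 + 904 + 333 + 242 = 2179 billion.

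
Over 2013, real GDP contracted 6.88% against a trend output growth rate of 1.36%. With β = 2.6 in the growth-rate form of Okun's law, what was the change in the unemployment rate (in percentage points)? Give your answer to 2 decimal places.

Growth-rate Okun's law: g_Y = g_Y* - β × Δu, so Δu = (g_Y* - g_Y)/β.
Δu = (1.36 + 6.88)/2.6 = 8.24/2.6 = 3.17 percentage points.

3.17 percentage points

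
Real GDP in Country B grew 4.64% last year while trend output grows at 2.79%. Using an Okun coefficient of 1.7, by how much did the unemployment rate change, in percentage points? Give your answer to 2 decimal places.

-1.09 percentage points

Growth-rate Okun's law: g_Y = g_Y* - β × Δu, so Δu = (g_Y* - g_Y)/β.
Δu = (2.79 - 4.64)/1.7 = -1.85/1.7 = -1.09 percentage points.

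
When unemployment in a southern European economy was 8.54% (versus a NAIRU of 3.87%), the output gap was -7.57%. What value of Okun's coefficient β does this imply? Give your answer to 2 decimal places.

β ≈ 1.62

Okun's law: output gap = -β × (u - u*).
-7.57 = -β × (8.54 - 3.87) = -β × 4.67, so β = 7.57/4.67 = 1.62.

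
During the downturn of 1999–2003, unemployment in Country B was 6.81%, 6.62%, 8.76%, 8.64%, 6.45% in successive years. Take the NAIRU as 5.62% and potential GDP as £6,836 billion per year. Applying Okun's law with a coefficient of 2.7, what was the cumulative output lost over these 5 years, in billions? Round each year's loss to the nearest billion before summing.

Year 1999: gap = -2.7 × (6.81 - 5.62) = -3.213%, loss ≈ 6836 × 3.213/100 ≈ 220.
Year 2000: gap = -2.7 × (6.62 - 5.62) = -2.7%, loss ≈ 6836 × 2.7/100 ≈ 185.
Year 2001: gap = -2.7 × (8.76 - 5.62) = -8.478%, loss ≈ 6836 × 8.478/100 ≈ 580.
Year 2002: gap = -2.7 × (8.64 - 5.62) = -8.154%, loss ≈ 6836 × 8.154/100 ≈ 557.
Year 2003: gap = -2.7 × (6.45 - 5.62) = -2.241%, loss ≈ 6836 × 2.241/100 ≈ 153.
Total lost output = 220 + 185 + 580 + 557 + 153 = 1695 billion.

£1,695 billion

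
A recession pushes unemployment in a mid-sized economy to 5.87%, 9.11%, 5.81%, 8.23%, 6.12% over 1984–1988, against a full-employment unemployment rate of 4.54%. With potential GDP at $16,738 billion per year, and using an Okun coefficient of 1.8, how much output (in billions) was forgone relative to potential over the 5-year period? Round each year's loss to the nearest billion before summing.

Year 1984: gap = -1.8 × (5.87 - 4.54) = -2.394%, loss ≈ 16738 × 2.394/100 ≈ 401.
Year 1985: gap = -1.8 × (9.11 - 4.54) = -8.226%, loss ≈ 16738 × 8.226/100 ≈ 1377.
Year 1986: gap = -1.8 × (5.81 - 4.54) = -2.286%, loss ≈ 16738 × 2.286/100 ≈ 383.
Year 1987: gap = -1.8 × (8.23 - 4.54) = -6.642%, loss ≈ 16738 × 6.642/100 ≈ 1112.
Year 1988: gap = -1.8 × (6.12 - 4.54) = -2.844%, loss ≈ 16738 × 2.844/100 ≈ 476.
Total lost output = 401 + 1377 + 383 + 1112 + 476 = 3749 billion.

$3,749 billion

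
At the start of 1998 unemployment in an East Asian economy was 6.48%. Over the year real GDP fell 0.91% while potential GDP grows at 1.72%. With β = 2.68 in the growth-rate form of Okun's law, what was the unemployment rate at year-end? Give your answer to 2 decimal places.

Growth-rate Okun's law: g_Y = g_Y* - β × Δu, so Δu = (g_Y* - g_Y)/β.
Δu = (1.72 + 0.91)/2.68 = 2.63/2.68 = 0.98 percentage points.
Year-end unemployment = 6.48 + 0.98 = 7.46%.

7.46%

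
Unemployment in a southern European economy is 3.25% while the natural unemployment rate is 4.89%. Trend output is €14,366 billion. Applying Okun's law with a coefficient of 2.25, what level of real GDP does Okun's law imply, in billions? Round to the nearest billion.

€14,896 billion

Unemployment gap = 3.25 - 4.89 = -1.64 points, so the output gap is -2.25 × (-1.64) = 3.69%.
Actual GDP = 14366 × (1 + 3.69/100) = 14366 × 1.0369 ≈ 14896 billion.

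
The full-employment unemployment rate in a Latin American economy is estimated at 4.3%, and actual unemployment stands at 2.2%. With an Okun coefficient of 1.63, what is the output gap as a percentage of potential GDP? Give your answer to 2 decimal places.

The unemployment gap is 2.2 - 4.3 = -2.1 percentage points.
Okun's law gives an output gap of -1.63 × (-2.1) = 3.423%, i.e. 3.42% above potential.

3.42%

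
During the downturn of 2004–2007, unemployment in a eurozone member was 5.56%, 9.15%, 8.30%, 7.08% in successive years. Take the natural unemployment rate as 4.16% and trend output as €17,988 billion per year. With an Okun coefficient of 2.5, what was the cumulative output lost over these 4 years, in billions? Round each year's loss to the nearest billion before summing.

Year 2004: gap = -2.5 × (5.56 - 4.16) = -3.5%, loss ≈ 17988 × 3.5/100 ≈ 630.
Year 2005: gap = -2.5 × (9.15 - 4.16) = -12.475%, loss ≈ 17988 × 12.475/100 ≈ 2244.
Year 2006: gap = -2.5 × (8.3 - 4.16) = -10.35%, loss ≈ 17988 × 10.35/100 ≈ 1862.
Year 2007: gap = -2.5 × (7.08 - 4.16) = -7.3%, loss ≈ 17988 × 7.3/100 ≈ 1313.
Total lost output = 630 + 2244 + 1862 + 1313 = 6049 billion.

€6,049 billion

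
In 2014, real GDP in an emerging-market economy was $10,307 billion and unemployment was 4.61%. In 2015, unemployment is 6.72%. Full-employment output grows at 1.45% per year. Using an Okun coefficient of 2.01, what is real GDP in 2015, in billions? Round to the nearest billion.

$10,019 billion

Δu = 6.72 - 4.61 = 2.11 points.
Okun's law (growth form): g_Y = g_Y* - β × Δu = 1.45 - 2.01 × (2.11) = 1.45 - 4.2411 = -2.7911%.
Real GDP in the next year = 10307 × (1 - 2.7911/100) = 10307 × 0.972089 ≈ 10019 billion.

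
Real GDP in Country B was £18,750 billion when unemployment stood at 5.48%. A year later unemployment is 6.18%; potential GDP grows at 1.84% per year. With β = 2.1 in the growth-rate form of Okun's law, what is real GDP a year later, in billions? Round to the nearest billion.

£18,819 billion

Δu = 6.18 - 5.48 = 0.7 points.
Okun's law (growth form): g_Y = g_Y* - β × Δu = 1.84 - 2.1 × (0.70) = 1.84 - 1.47 = 0.37%.
Real GDP in the next year = 18750 × (1 + 0.37/100) = 18750 × 1.0037 ≈ 18819 billion.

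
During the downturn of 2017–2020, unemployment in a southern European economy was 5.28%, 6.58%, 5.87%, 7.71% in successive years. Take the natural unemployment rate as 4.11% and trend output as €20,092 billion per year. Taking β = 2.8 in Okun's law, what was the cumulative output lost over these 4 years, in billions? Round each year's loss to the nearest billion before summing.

€5,063 billion

Year 2017: gap = -2.8 × (5.28 - 4.11) = -3.276%, loss ≈ 20092 × 3.276/100 ≈ 658.
Year 2018: gap = -2.8 × (6.58 - 4.11) = -6.916%, loss ≈ 20092 × 6.916/100 ≈ 1390.
Year 2019: gap = -2.8 × (5.87 - 4.11) = -4.928%, loss ≈ 20092 × 4.928/100 ≈ 990.
Year 2020: gap = -2.8 × (7.71 - 4.11) = -10.08%, loss ≈ 20092 × 10.08/100 ≈ 2025.
Total lost output = 658 + 1390 + 990 + 2025 = 5063 billion.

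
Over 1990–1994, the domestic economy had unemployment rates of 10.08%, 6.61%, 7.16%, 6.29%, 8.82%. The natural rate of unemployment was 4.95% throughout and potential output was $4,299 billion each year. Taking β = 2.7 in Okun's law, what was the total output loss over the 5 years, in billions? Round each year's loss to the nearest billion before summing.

$1,650 billion

Year 1990: gap = -2.7 × (10.08 - 4.95) = -13.851%, loss ≈ 4299 × 13.851/100 ≈ 595.
Year 1991: gap = -2.7 × (6.61 - 4.95) = -4.482%, loss ≈ 4299 × 4.482/100 ≈ 193.
Year 1992: gap = -2.7 × (7.16 - 4.95) = -5.967%, loss ≈ 4299 × 5.967/100 ≈ 257.
Year 1993: gap = -2.7 × (6.29 - 4.95) = -3.618%, loss ≈ 4299 × 3.618/100 ≈ 156.
Year 1994: gap = -2.7 × (8.82 - 4.95) = -10.449%, loss ≈ 4299 × 10.449/100 ≈ 449.
Total lost output = 595 + 193 + 257 + 156 + 449 = 1650 billion.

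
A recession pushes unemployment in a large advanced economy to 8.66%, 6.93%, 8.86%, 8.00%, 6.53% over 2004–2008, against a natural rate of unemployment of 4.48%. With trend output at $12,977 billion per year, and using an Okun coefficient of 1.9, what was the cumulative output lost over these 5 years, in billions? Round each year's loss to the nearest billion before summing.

Year 2004: gap = -1.9 × (8.66 - 4.48) = -7.942%, loss ≈ 12977 × 7.942/100 ≈ 1031.
Year 2005: gap = -1.9 × (6.93 - 4.48) = -4.655%, loss ≈ 12977 × 4.655/100 ≈ 604.
Year 2006: gap = -1.9 × (8.86 - 4.48) = -8.322%, loss ≈ 12977 × 8.322/100 ≈ 1080.
Year 2007: gap = -1.9 × (8 - 4.48) = -6.688%, loss ≈ 12977 × 6.688/100 ≈ 868.
Year 2008: gap = -1.9 × (6.53 - 4.48) = -3.895%, loss ≈ 12977 × 3.895/100 ≈ 505.
Total lost output = 1031 + 604 + 1080 + 868 + 505 = 4088 billion.

$4,088 billion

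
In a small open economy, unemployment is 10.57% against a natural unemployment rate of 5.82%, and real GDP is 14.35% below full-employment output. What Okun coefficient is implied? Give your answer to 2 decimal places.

Okun's law: output gap = -β × (u - u*).
-14.35 = -β × (10.57 - 5.82) = -β × 4.75, so β = 14.35/4.75 = 3.02.

β ≈ 3.02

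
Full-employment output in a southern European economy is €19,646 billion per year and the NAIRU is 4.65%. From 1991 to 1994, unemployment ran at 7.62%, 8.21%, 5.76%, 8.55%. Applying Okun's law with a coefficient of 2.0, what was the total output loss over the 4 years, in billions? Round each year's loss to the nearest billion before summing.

Year 1991: gap = -2.0 × (7.62 - 4.65) = -5.94%, loss ≈ 19646 × 5.94/100 ≈ 1167.
Year 1992: gap = -2.0 × (8.21 - 4.65) = -7.12%, loss ≈ 19646 × 7.12/100 ≈ 1399.
Year 1993: gap = -2.0 × (5.76 - 4.65) = -2.22%, loss ≈ 19646 × 2.22/100 ≈ 436.
Year 1994: gap = -2.0 × (8.55 - 4.65) = -7.8%, loss ≈ 19646 × 7.8/100 ≈ 1532.
Total lost output = 1167 + 1399 + 436 + 1532 = 4534 billion.

€4,534 billion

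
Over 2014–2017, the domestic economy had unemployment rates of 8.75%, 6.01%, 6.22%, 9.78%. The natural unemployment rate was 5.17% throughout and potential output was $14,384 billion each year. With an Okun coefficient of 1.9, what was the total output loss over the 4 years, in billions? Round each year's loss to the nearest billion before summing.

Year 2014: gap = -1.9 × (8.75 - 5.17) = -6.802%, loss ≈ 14384 × 6.802/100 ≈ 978.
Year 2015: gap = -1.9 × (6.01 - 5.17) = -1.596%, loss ≈ 14384 × 1.596/100 ≈ 230.
Year 2016: gap = -1.9 × (6.22 - 5.17) = -1.995%, loss ≈ 14384 × 1.995/100 ≈ 287.
Year 2017: gap = -1.9 × (9.78 - 5.17) = -8.759%, loss ≈ 14384 × 8.759/100 ≈ 1260.
Total lost output = 978 + 230 + 287 + 1260 = 2755 billion.

$2,755 billion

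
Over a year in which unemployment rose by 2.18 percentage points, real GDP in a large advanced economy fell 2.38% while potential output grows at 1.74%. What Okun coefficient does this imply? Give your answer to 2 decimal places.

Growth form: g_Y = g_Y* - β × Δu, so β = (g_Y* - g_Y)/Δu.
β = (1.74 + 2.38)/2.18 = 4.12/2.18 = 1.89.

β ≈ 1.89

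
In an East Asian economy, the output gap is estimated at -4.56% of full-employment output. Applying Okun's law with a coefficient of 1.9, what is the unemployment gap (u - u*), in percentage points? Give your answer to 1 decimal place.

Okun's law: output gap = -β × (u - u*), so u - u* = -(output gap)/β.
u - u* = -(-4.56)/1.9 = 2.4 percentage points.

2.4 percentage points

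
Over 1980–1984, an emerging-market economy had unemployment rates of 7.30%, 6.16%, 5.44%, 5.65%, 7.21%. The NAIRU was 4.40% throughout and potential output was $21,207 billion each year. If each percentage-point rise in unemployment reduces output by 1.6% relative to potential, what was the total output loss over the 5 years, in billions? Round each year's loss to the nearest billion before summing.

$3,311 billion

Year 1980: gap = -1.6 × (7.3 - 4.4) = -4.64%, loss ≈ 21207 × 4.64/100 ≈ 984.
Year 1981: gap = -1.6 × (6.16 - 4.4) = -2.816%, loss ≈ 21207 × 2.816/100 ≈ 597.
Year 1982: gap = -1.6 × (5.44 - 4.4) = -1.664%, loss ≈ 21207 × 1.664/100 ≈ 353.
Year 1983: gap = -1.6 × (5.65 - 4.4) = -2%, loss ≈ 21207 × 2/100 ≈ 424.
Year 1984: gap = -1.6 × (7.21 - 4.4) = -4.496%, loss ≈ 21207 × 4.496/100 ≈ 953.
Total lost output = 984 + 597 + 353 + 424 + 953 = 3311 billion.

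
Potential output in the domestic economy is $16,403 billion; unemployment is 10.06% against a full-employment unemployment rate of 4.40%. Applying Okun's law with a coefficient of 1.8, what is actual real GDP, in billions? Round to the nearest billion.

Unemployment gap = 10.06 - 4.4 = 5.66 points, so the output gap is -1.8 × 5.66 = -10.188%.
Actual GDP = 16403 × (1 - 10.188/100) = 16403 × 0.89812 ≈ 14732 billion.

$14,732 billion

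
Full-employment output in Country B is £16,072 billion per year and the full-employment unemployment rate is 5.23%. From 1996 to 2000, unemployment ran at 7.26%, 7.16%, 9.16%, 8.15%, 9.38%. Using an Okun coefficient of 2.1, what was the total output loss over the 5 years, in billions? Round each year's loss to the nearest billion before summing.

£5,049 billion

Year 1996: gap = -2.1 × (7.26 - 5.23) = -4.263%, loss ≈ 16072 × 4.263/100 ≈ 685.
Year 1997: gap = -2.1 × (7.16 - 5.23) = -4.053%, loss ≈ 16072 × 4.053/100 ≈ 651.
Year 1998: gap = -2.1 × (9.16 - 5.23) = -8.253%, loss ≈ 16072 × 8.253/100 ≈ 1326.
Year 1999: gap = -2.1 × (8.15 - 5.23) = -6.132%, loss ≈ 16072 × 6.132/100 ≈ 986.
Year 2000: gap = -2.1 × (9.38 - 5.23) = -8.715%, loss ≈ 16072 × 8.715/100 ≈ 1401.
Total lost output = 685 + 651 + 1326 + 986 + 1401 = 5049 billion.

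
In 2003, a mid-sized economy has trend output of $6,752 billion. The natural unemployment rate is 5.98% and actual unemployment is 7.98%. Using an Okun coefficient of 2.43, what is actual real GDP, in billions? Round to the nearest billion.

Unemployment gap = 7.98 - 5.98 = 2 points, so the output gap is -2.43 × 2 = -4.86%.
Actual GDP = 6752 × (1 - 4.86/100) = 6752 × 0.9514 ≈ 6424 billion.

$6,424 billion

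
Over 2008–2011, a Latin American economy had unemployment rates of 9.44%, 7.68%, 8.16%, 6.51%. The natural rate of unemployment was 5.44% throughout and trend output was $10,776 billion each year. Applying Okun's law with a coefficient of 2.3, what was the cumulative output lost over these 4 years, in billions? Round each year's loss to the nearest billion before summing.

Year 2008: gap = -2.3 × (9.44 - 5.44) = -9.2%, loss ≈ 10776 × 9.2/100 ≈ 991.
Year 2009: gap = -2.3 × (7.68 - 5.44) = -5.152%, loss ≈ 10776 × 5.152/100 ≈ 555.
Year 2010: gap = -2.3 × (8.16 - 5.44) = -6.256%, loss ≈ 10776 × 6.256/100 ≈ 674.
Year 2011: gap = -2.3 × (6.51 - 5.44) = -2.461%, loss ≈ 10776 × 2.461/100 ≈ 265.
Total lost output = 991 + 555 + 674 + 265 = 2485 billion.

$2,485 billion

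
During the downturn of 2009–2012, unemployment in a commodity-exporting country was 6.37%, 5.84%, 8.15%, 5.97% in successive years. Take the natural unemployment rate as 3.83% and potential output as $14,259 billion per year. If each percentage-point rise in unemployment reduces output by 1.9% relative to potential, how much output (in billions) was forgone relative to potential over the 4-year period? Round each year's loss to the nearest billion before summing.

Year 2009: gap = -1.9 × (6.37 - 3.83) = -4.826%, loss ≈ 14259 × 4.826/100 ≈ 688.
Year 2010: gap = -1.9 × (5.84 - 3.83) = -3.819%, loss ≈ 14259 × 3.819/100 ≈ 545.
Year 2011: gap = -1.9 × (8.15 - 3.83) = -8.208%, loss ≈ 14259 × 8.208/100 ≈ 1170.
Year 2012: gap = -1.9 × (5.97 - 3.83) = -4.066%, loss ≈ 14259 × 4.066/100 ≈ 580.
Total lost output = 688 + 545 + 1170 + 580 = 2983 billion.

$2,983 billion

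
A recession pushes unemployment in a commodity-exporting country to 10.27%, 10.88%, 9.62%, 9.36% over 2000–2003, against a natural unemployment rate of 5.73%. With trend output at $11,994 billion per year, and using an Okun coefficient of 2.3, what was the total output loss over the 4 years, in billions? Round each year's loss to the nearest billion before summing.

Year 2000: gap = -2.3 × (10.27 - 5.73) = -10.442%, loss ≈ 11994 × 10.442/100 ≈ 1252.
Year 2001: gap = -2.3 × (10.88 - 5.73) = -11.845%, loss ≈ 11994 × 11.845/100 ≈ 1421.
Year 2002: gap = -2.3 × (9.62 - 5.73) = -8.947%, loss ≈ 11994 × 8.947/100 ≈ 1073.
Year 2003: gap = -2.3 × (9.36 - 5.73) = -8.349%, loss ≈ 11994 × 8.349/100 ≈ 1001.
Total lost output = 1252 + 1421 + 1073 + 1001 = 4747 billion.

$4,747 billion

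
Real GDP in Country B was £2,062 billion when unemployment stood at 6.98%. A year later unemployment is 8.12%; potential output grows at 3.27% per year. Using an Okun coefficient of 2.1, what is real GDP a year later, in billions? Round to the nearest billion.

Δu = 8.12 - 6.98 = 1.14 points.
Okun's law (growth form): g_Y = g_Y* - β × Δu = 3.27 - 2.1 × (1.14) = 3.27 - 2.394 = 0.876%.
Real GDP in the next year = 2062 × (1 + 0.876/100) = 2062 × 1.00876 ≈ 2080 billion.

£2,080 billion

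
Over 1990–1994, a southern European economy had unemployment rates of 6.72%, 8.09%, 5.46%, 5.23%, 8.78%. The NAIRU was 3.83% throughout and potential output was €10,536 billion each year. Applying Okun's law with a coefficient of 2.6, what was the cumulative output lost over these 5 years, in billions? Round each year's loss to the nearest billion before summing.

€4,146 billion

Year 1990: gap = -2.6 × (6.72 - 3.83) = -7.514%, loss ≈ 10536 × 7.514/100 ≈ 792.
Year 1991: gap = -2.6 × (8.09 - 3.83) = -11.076%, loss ≈ 10536 × 11.076/100 ≈ 1167.
Year 1992: gap = -2.6 × (5.46 - 3.83) = -4.238%, loss ≈ 10536 × 4.238/100 ≈ 447.
Year 1993: gap = -2.6 × (5.23 - 3.83) = -3.64%, loss ≈ 10536 × 3.64/100 ≈ 384.
Year 1994: gap = -2.6 × (8.78 - 3.83) = -12.87%, loss ≈ 10536 × 12.87/100 ≈ 1356.
Total lost output = 792 + 1167 + 447 + 384 + 1356 = 4146 billion.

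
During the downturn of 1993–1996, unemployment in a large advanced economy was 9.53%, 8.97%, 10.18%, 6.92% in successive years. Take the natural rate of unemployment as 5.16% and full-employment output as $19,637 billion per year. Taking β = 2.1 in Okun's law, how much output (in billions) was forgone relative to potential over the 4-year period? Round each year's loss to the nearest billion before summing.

Year 1993: gap = -2.1 × (9.53 - 5.16) = -9.177%, loss ≈ 19637 × 9.177/100 ≈ 1802.
Year 1994: gap = -2.1 × (8.97 - 5.16) = -8.001%, loss ≈ 19637 × 8.001/100 ≈ 1571.
Year 1995: gap = -2.1 × (10.18 - 5.16) = -10.542%, loss ≈ 19637 × 10.542/100 ≈ 2070.
Year 1996: gap = -2.1 × (6.92 - 5.16) = -3.696%, loss ≈ 19637 × 3.696/100 ≈ 726.
Total lost output = 1802 + 1571 + 2070 + 726 = 6169 billion.

$6,169 billion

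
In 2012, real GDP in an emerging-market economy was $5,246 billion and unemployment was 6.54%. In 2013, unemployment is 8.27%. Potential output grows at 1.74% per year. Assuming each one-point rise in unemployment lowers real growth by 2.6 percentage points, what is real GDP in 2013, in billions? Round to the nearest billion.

$5,101 billion

Δu = 8.27 - 6.54 = 1.73 points.
Okun's law (growth form): g_Y = g_Y* - β × Δu = 1.74 - 2.6 × (1.73) = 1.74 - 4.498 = -2.758%.
Real GDP in the next year = 5246 × (1 - 2.758/100) = 5246 × 0.97242 ≈ 5101 billion.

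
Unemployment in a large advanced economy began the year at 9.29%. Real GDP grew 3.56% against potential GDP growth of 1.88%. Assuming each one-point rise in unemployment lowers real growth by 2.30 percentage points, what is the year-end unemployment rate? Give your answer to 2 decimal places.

Growth-rate Okun's law: g_Y = g_Y* - β × Δu, so Δu = (g_Y* - g_Y)/β.
Δu = (1.88 - 3.56)/2.30 = -1.68/2.30 = -0.73 percentage points.
Year-end unemployment = 9.29 - 0.73 = 8.56%.

8.56%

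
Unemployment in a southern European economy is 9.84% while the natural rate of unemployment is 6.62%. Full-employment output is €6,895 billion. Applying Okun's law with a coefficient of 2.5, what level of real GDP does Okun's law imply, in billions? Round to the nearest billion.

€6,340 billion

Unemployment gap = 9.84 - 6.62 = 3.22 points, so the output gap is -2.5 × 3.22 = -8.05%.
Actual GDP = 6895 × (1 - 8.05/100) = 6895 × 0.9195 ≈ 6340 billion.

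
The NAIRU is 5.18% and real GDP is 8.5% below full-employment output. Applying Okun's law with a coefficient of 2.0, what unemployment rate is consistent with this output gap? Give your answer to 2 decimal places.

From Okun's law, u - u* = -(output gap)/β = -(-8.5)/2.0 = 4.25 points.
So u = 5.18 + 4.25 = 9.43%.

9.43%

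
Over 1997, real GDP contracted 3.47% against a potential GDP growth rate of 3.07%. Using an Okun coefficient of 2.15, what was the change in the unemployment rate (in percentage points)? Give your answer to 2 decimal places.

3.04 percentage points

Growth-rate Okun's law: g_Y = g_Y* - β × Δu, so Δu = (g_Y* - g_Y)/β.
Δu = (3.07 + 3.47)/2.15 = 6.54/2.15 = 3.04 percentage points.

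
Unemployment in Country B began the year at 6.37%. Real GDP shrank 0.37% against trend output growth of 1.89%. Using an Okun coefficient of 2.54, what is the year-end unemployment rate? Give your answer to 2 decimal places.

7.26%

Growth-rate Okun's law: g_Y = g_Y* - β × Δu, so Δu = (g_Y* - g_Y)/β.
Δu = (1.89 + 0.37)/2.54 = 2.26/2.54 = 0.89 percentage points.
Year-end unemployment = 6.37 + 0.89 = 7.26%.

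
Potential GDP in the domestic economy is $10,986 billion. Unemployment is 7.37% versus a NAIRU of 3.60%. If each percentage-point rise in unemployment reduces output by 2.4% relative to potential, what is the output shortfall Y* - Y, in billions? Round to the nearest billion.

$994 billion

Output gap = -2.4 × (7.37 - 3.6) = -2.4 × 3.77 = -9.048%.
Actual GDP ≈ 10986 × 0.90952 ≈ 9992 billion, so the shortfall is 10986 - 9992 = 994 billion.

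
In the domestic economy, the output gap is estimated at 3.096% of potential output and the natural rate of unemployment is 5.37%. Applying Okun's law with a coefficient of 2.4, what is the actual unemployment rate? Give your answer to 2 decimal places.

From Okun's law, u - u* = -(output gap)/β = -(3.096)/2.4 = -1.29 points.
So u = 5.37 - 1.29 = 4.08%.

4.08%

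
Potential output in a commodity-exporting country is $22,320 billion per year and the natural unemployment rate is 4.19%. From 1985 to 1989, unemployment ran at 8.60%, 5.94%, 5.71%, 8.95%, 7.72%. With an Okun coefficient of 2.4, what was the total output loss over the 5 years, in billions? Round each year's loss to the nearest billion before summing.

$8,554 billion

Year 1985: gap = -2.4 × (8.6 - 4.19) = -10.584%, loss ≈ 22320 × 10.584/100 ≈ 2362.
Year 1986: gap = -2.4 × (5.94 - 4.19) = -4.2%, loss ≈ 22320 × 4.2/100 ≈ 937.
Year 1987: gap = -2.4 × (5.71 - 4.19) = -3.648%, loss ≈ 22320 × 3.648/100 ≈ 814.
Year 1988: gap = -2.4 × (8.95 - 4.19) = -11.424%, loss ≈ 22320 × 11.424/100 ≈ 2550.
Year 1989: gap = -2.4 × (7.72 - 4.19) = -8.472%, loss ≈ 22320 × 8.472/100 ≈ 1891.
Total lost output = 2362 + 937 + 814 + 2550 + 1891 = 8554 billion.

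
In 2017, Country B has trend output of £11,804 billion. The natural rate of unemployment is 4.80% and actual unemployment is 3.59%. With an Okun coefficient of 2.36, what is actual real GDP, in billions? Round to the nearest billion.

Unemployment gap = 3.59 - 4.8 = -1.21 points, so the output gap is -2.36 × (-1.21) = 2.8556%.
Actual GDP = 11804 × (1 + 2.8556/100) = 11804 × 1.028556 ≈ 12141 billion.

£12,141 billion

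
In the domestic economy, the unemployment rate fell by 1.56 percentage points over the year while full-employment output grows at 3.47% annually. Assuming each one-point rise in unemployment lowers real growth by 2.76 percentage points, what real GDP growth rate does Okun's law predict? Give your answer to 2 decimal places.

Growth-rate Okun's law: g_Y = g_Y* - β × Δu.
g_Y = 3.47 - 2.76 × (-1.56) = 3.47 + 4.3056 = 7.7756%, i.e. 7.78% to 2 d.p.

7.78%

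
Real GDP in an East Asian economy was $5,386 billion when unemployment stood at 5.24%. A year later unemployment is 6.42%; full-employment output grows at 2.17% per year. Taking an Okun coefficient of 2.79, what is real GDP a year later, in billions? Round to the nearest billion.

$5,326 billion

Δu = 6.42 - 5.24 = 1.18 points.
Okun's law (growth form): g_Y = g_Y* - β × Δu = 2.17 - 2.79 × (1.18) = 2.17 - 3.2922 = -1.1222%.
Real GDP in the next year = 5386 × (1 - 1.1222/100) = 5386 × 0.988778 ≈ 5326 billion.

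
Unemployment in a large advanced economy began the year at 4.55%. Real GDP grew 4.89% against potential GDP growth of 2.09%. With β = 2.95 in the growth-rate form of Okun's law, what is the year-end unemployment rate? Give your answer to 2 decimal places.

3.60%

Growth-rate Okun's law: g_Y = g_Y* - β × Δu, so Δu = (g_Y* - g_Y)/β.
Δu = (2.09 - 4.89)/2.95 = -2.8/2.95 = -0.95 percentage points.
Year-end unemployment = 4.55 - 0.95 = 3.60%.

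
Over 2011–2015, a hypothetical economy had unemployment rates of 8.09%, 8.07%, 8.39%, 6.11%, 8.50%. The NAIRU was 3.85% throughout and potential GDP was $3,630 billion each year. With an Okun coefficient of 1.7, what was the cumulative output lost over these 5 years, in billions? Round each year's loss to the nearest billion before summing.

$1,228 billion

Year 2011: gap = -1.7 × (8.09 - 3.85) = -7.208%, loss ≈ 3630 × 7.208/100 ≈ 262.
Year 2012: gap = -1.7 × (8.07 - 3.85) = -7.174%, loss ≈ 3630 × 7.174/100 ≈ 260.
Year 2013: gap = -1.7 × (8.39 - 3.85) = -7.718%, loss ≈ 3630 × 7.718/100 ≈ 280.
Year 2014: gap = -1.7 × (6.11 - 3.85) = -3.842%, loss ≈ 3630 × 3.842/100 ≈ 139.
Year 2015: gap = -1.7 × (8.5 - 3.85) = -7.905%, loss ≈ 3630 × 7.905/100 ≈ 287.
Total lost output = 262 + 260 + 280 + 139 + 287 = 1228 billion.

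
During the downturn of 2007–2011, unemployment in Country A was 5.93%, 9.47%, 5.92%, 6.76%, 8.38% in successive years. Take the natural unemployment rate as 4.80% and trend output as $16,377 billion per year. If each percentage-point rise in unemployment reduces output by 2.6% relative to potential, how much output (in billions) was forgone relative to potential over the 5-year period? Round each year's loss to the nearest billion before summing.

Year 2007: gap = -2.6 × (5.93 - 4.8) = -2.938%, loss ≈ 16377 × 2.938/100 ≈ 481.
Year 2008: gap = -2.6 × (9.47 - 4.8) = -12.142%, loss ≈ 16377 × 12.142/100 ≈ 1988.
Year 2009: gap = -2.6 × (5.92 - 4.8) = -2.912%, loss ≈ 16377 × 2.912/100 ≈ 477.
Year 2010: gap = -2.6 × (6.76 - 4.8) = -5.096%, loss ≈ 16377 × 5.096/100 ≈ 835.
Year 2011: gap = -2.6 × (8.38 - 4.8) = -9.308%, loss ≈ 16377 × 9.308/100 ≈ 1524.
Total lost output = 481 + 1988 + 477 + 835 + 1524 = 5305 billion.

$5,305 billion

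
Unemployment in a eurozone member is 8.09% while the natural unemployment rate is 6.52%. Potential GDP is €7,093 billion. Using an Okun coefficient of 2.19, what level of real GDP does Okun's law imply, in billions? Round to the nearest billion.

€6,849 billion

Unemployment gap = 8.09 - 6.52 = 1.57 points, so the output gap is -2.19 × 1.57 = -3.4383%.
Actual GDP = 7093 × (1 - 3.4383/100) = 7093 × 0.965617 ≈ 6849 billion.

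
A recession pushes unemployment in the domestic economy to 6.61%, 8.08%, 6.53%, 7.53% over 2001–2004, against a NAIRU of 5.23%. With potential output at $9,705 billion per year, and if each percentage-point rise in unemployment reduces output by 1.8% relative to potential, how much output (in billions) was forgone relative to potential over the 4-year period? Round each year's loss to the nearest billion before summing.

Year 2001: gap = -1.8 × (6.61 - 5.23) = -2.484%, loss ≈ 9705 × 2.484/100 ≈ 241.
Year 2002: gap = -1.8 × (8.08 - 5.23) = -5.13%, loss ≈ 9705 × 5.13/100 ≈ 498.
Year 2003: gap = -1.8 × (6.53 - 5.23) = -2.34%, loss ≈ 9705 × 2.34/100 ≈ 227.
Year 2004: gap = -1.8 × (7.53 - 5.23) = -4.14%, loss ≈ 9705 × 4.14/100 ≈ 402.
Total lost output = 241 + 498 + 227 + 402 = 1368 billion.

$1,368 billion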